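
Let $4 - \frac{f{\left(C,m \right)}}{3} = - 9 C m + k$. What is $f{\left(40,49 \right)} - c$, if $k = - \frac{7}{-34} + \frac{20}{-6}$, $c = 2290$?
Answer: $\frac{1722147}{34} \approx 50651.0$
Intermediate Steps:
$k = - \frac{319}{102}$ ($k = \left(-7\right) \left(- \frac{1}{34}\right) + 20 \left(- \frac{1}{6}\right) = \frac{7}{34} - \frac{10}{3} = - \frac{319}{102} \approx -3.1274$)
$f{\left(C,m \right)} = \frac{727}{34} + 27 C m$ ($f{\left(C,m \right)} = 12 - 3 \left(- 9 C m - \frac{319}{102}\right) = 12 - 3 \left(- \frac{319}{102} - 9 C m\right) = 12 + \left(\frac{319}{34} + 27 C m\right) = \frac{727}{34} + 27 C m$)
$f{\left(40,49 \right)} - c = \left(\frac{727}{34} + 27 \cdot 40 \cdot 49\right) - 2290 = \left(\frac{727}{34} + 52920\right) - 2290 = \frac{1800007}{34} - 2290 = \frac{1722147}{34}$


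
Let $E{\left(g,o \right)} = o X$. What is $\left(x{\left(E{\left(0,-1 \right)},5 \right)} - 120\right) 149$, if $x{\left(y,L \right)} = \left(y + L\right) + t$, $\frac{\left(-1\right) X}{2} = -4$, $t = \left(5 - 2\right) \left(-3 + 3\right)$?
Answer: $-18327$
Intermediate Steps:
$t = 0$ ($t = 3 \cdot 0 = 0$)
$X = 8$ ($X = \left(-2\right) \left(-4\right) = 8$)
$E{\left(g,o \right)} = 8 o$ ($E{\left(g,o \right)} = o 8 = 8 o$)
$x{\left(y,L \right)} = L + y$ ($x{\left(y,L \right)} = \left(y + L\right) + 0 = \left(L + y\right) + 0 = L + y$)
$\left(x{\left(E{\left(0,-1 \right)},5 \right)} - 120\right) 149 = \left(\left(5 + 8 \left(-1\right)\right) - 120\right) 149 = \left(\left(5 - 8\right) - 120\right) 149 = \left(-3 - 120\right) 149 = \left(-123\right) 149 = -18327$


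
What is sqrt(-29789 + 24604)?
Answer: I*sqrt(5185) ≈ 72.007*I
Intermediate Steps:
sqrt(-29789 + 24604) = sqrt(-5185) = I*sqrt(5185)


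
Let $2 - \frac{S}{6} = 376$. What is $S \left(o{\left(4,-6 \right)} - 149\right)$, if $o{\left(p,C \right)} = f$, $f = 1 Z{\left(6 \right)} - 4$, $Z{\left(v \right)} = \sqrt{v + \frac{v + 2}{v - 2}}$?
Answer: $343332 - 4488 \sqrt{2} \approx 3.3699 \cdot 10^{5}$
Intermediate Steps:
$S = -2244$ ($S = 12 - 2256 = -2244$)
$Z{\left(v \right)} = \sqrt{v + \frac{2 + v}{-2 + v}}$
$f = -4 + 2 \sqrt{2}$ ($f = 1 \sqrt{\frac{2 + 6^{2} - 6}{-2 + 6}} - 4 = 1 \sqrt{\frac{2 + 36 - 6}{4}} - 4 = 1 \sqrt{\frac{1}{4} \cdot 32} - 4 = 1 \sqrt{8} - 4 = 1 \cdot 2 \sqrt{2} - 4 = 2 \sqrt{2} - 4 = -4 + 2 \sqrt{2} \approx -1.1716$)
$o{\left(p,C \right)} = -4 + 2 \sqrt{2}$
$S \left(o{\left(4,-6 \right)} - 149\right) = - 2244 \left(\left(-4 + 2 \sqrt{2}\right) - 149\right) = - 2244 \left(-153 + 2 \sqrt{2}\right) = 343332 - 4488 \sqrt{2}$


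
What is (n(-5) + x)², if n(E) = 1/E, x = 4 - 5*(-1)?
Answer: 1936/25 ≈ 77.440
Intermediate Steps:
x = 9 (x = 4 + 5 = 9)
(n(-5) + x)² = (1/(-5) + 9)² = (-⅕ + 9)² = (44/5)² = 1936/25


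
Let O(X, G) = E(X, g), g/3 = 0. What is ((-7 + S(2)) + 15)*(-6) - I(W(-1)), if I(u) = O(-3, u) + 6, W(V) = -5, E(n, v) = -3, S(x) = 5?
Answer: -81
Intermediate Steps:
g = 0 (g = 3*0 = 0)
O(X, G) = -3
I(u) = 3 (I(u) = -3 + 6 = 3)
((-7 + S(2)) + 15)*(-6) - I(W(-1)) = ((-7 + 5) + 15)*(-6) - 1*3 = (-2 + 15)*(-6) - 3 = 13*(-6) - 3 = -78 - 3 = -81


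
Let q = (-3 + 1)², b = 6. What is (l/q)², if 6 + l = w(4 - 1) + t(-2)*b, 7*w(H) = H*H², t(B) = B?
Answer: 9801/784 ≈ 12.501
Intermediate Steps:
w(H) = H³/7 (w(H) = (H*H²)/7 = H³/7)
l = -99/7 (l = -6 + ((4 - 1)³/7 - 2*6) = -6 + ((⅐)*3³ - 12) = -6 + ((⅐)*27 - 12) = -6 + (27/7 - 12) = -6 - 57/7 = -99/7 ≈ -14.143)
q = 4 (q = (-2)² = 4)
(l/q)² = (-99/7/4)² = (-99/7*¼)² = (-99/28)² = 9801/784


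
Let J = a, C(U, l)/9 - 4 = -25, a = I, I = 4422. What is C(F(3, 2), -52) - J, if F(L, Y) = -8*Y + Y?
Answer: -4611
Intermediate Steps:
F(L, Y) = -7*Y
a = 4422
C(U, l) = -189 (C(U, l) = 36 + 9*(-25) = 36 - 225 = -189)
J = 4422
C(F(3, 2), -52) - J = -189 - 1*4422 = -189 - 4422 = -4611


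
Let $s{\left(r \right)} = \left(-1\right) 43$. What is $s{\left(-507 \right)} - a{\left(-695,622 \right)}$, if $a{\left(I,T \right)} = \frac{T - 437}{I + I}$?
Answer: $- \frac{11917}{278} \approx -42.867$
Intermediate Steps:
$s{\left(r \right)} = -43$
$a{\left(I,T \right)} = \frac{-437 + T}{2 I}$
$s{\left(-507 \right)} - a{\left(-695,622 \right)} = -43 - \frac{-437 + 622}{2 \left(-695\right)} = -43 - \frac{1}{2} \left(- \frac{1}{695}\right) 185 = -43 - - \frac{37}{278} = -43 + \frac{37}{278} = - \frac{11917}{278}$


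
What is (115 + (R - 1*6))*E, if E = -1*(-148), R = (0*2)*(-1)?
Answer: 16132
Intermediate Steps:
R = 0 (R = 0*(-1) = 0)
E = 148
(115 + (R - 1*6))*E = (115 + (0 - 1*6))*148 = (115 + (0 - 6))*148 = (115 - 6)*148 = 109*148 = 16132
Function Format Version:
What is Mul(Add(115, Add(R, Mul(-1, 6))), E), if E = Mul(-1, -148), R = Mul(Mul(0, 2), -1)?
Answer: 16132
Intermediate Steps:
R = 0 (R = Mul(0, -1) = 0)
E = 148
Mul(Add(115, Add(R, Mul(-1, 6))), E) = Mul(Add(115, Add(0, Mul(-1, 6))), 148) = Mul(Add(115, Add(0, -6)), 148) = Mul(Add(115, -6), 148) = Mul(109, 148) = 16132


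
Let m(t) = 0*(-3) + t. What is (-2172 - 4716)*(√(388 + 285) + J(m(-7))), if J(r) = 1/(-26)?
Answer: 3444/13 - 6888*√673 ≈ -1.7843e+5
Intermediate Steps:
m(t) = t (m(t) = 0 + t = t)
J(r) = -1/26
(-2172 - 4716)*(√(388 + 285) + J(m(-7))) = (-2172 - 4716)*(√(388 + 285) - 1/26) = -6888*(√673 - 1/26) = -6888*(-1/26 + √673) = 3444/13 - 6888*√673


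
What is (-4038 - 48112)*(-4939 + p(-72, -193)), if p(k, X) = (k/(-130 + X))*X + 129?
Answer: 81746480900/323 ≈ 2.5309e+8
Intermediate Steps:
p(k, X) = 129 + X*k/(-130 + X) (p(k, X) = (k/(-130 + X))*X + 129 = X*k/(-130 + X) + 129 = 129 + X*k/(-130 + X))
(-4038 - 48112)*(-4939 + p(-72, -193)) = (-4038 - 48112)*(-4939 + (-16770 + 129*(-193) - 193*(-72))/(-130 - 193)) = -52150*(-4939 + (-16770 - 24897 + 13896)/(-323)) = -52150*(-4939 - 1/323*(-27771)) = -52150*(-4939 + 27771/323) = -52150*(-1567526/323) = 81746480900/323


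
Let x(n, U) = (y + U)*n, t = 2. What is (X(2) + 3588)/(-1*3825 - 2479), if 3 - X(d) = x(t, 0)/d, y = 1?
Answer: -1795/3152 ≈ -0.56948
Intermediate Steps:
x(n, U) = n*(1 + U) (x(n, U) = (1 + U)*n = n*(1 + U))
X(d) = 3 - 2/d (X(d) = 3 - 2*(1 + 0)/d = 3 - 2*1/d = 3 - 2/d)
(X(2) + 3588)/(-1*3825 - 2479) = ((3 - 2/2) + 3588)/(-1*3825 - 2479) = ((3 - 2*½) + 3588)/(-3825 - 2479) = ((3 - 1) + 3588)/(-6304) = (2 + 3588)*(-1/6304) = 3590*(-1/6304) = -1795/3152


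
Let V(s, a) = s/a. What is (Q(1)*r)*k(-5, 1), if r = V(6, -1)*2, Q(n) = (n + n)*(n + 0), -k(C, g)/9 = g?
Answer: 216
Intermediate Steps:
k(C, g) = -9*g
Q(n) = 2*n² (Q(n) = (2*n)*n = 2*n²)
r = -12 (r = (6/(-1))*2 = (6*(-1))*2 = -6*2 = -12)
(Q(1)*r)*k(-5, 1) = ((2*1²)*(-12))*(-9*1) = ((2*1)*(-12))*(-9) = (2*(-12))*(-9) = -24*(-9) = 216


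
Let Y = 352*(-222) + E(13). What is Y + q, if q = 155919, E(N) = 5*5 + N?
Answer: 77813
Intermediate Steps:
E(N) = 25 + N
Y = -78106 (Y = 352*(-222) + (25 + 13) = -78144 + 38 = -78106)
Y + q = -78106 + 155919 = 77813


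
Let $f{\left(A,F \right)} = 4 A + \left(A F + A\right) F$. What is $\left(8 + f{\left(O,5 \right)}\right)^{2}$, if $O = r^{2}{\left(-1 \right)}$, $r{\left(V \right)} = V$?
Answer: $1764$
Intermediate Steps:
$O = 1$ ($O = \left(-1\right)^{2} = 1$)
$f{\left(A,F \right)} = 4 A + F \left(A + A F\right)$ ($f{\left(A,F \right)} = 4 A + \left(A + A F\right) F = 4 A + F \left(A + A F\right)$)
$\left(8 + f{\left(O,5 \right)}\right)^{2} = \left(8 + 1 \left(4 + 5 + 5^{2}\right)\right)^{2} = \left(8 + 1 \left(4 + 5 + 25\right)\right)^{2} = \left(8 + 1 \cdot 34\right)^{2} = \left(8 + 34\right)^{2} = 42^{2} = 1764$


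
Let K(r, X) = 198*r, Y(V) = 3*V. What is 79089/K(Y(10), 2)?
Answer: 26363/1980 ≈ 13.315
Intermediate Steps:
79089/K(Y(10), 2) = 79089/((198*(3*10))) = 79089/((198*30)) = 79089/5940 = 79089*(1/5940) = 26363/1980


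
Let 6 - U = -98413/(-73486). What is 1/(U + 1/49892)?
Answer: 261883108/1220588083 ≈ 0.21455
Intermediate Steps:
U = 48929/10498 (U = 6 - (-98413)/(-73486) = 6 - (-98413)*(-1)/73486 = 6 - 1*14059/10498 = 6 - 14059/10498 = 48929/10498 ≈ 4.6608)
1/(U + 1/49892) = 1/(48929/10498 + 1/49892) = 1/(1220588083/261883108) = 261883108/1220588083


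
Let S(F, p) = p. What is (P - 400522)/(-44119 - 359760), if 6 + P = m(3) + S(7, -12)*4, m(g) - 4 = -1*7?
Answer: 400579/403879 ≈ 0.99183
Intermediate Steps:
m(g) = -3 (m(g) = 4 - 1*7 = 4 - 7 = -3)
P = -57 (P = -6 + (-3 - 12*4) = -6 + (-3 - 48) = -6 - 51 = -57)
(P - 400522)/(-44119 - 359760) = (-57 - 400522)/(-44119 - 359760) = -400579/(-403879) = -400579*(-1/403879) = 400579/403879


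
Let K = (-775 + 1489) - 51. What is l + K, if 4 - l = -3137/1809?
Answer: 1209740/1809 ≈ 668.73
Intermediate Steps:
K = 663 (K = 714 - 51 = 663)
l = 10373/1809 (l = 4 - (-3137)/1809 = 4 - 1*(-3137/1809) = 4 + 3137/1809 = 10373/1809 ≈ 5.7341)
l + K = 10373/1809 + 663 = 1209740/1809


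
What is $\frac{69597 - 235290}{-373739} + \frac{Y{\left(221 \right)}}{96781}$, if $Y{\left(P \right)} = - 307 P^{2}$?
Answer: $- \frac{328698618880}{2127696127} \approx -154.49$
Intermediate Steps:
$\frac{69597 - 235290}{-373739} + \frac{Y{\left(221 \right)}}{96781} = \frac{69597 - 235290}{-373739} + \frac{\left(-307\right) 221^{2}}{96781} = \left(69597 - 235290\right) \left(- \frac{1}{373739}\right) + \left(-307\right) 48841 \cdot \frac{1}{96781} = \left(-165693\right) \left(- \frac{1}{373739}\right) - \frac{882011}{5693} = \frac{165693}{373739} - \frac{882011}{5693} = - \frac{328698618880}{2127696127}$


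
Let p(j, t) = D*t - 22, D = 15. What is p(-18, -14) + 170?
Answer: -62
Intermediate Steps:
p(j, t) = -22 + 15*t (p(j, t) = 15*t - 22 = -22 + 15*t)
p(-18, -14) + 170 = (-22 + 15*(-14)) + 170 = (-22 - 210) + 170 = -232 + 170 = -62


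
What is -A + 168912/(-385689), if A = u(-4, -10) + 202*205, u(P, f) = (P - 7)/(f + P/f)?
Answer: -255551877397/6171024 ≈ -41412.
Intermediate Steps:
u(P, f) = (-7 + P)/(f + P/f)
A = 1987735/48 (A = -10*(-7 - 4)/(-4 + (-10)**2) + 202*205 = -10*(-11)/(-4 + 100) + 41410 = -10*(-11)/96 + 41410 = -10*1/96*(-11) + 41410 = 55/48 + 41410 = 1987735/48 ≈ 41411.)
-A + 168912/(-385689) = -1*1987735/48 + 168912/(-385689) = -1987735/48 + 168912*(-1/385689) = -1987735/48 - 56304/128563 = -255551877397/6171024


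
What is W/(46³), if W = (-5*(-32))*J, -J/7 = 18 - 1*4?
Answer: -1960/12167 ≈ -0.16109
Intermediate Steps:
J = -98 (J = -7*(18 - 1*4) = -7*(18 - 4) = -7*14 = -98)
W = -15680 (W = -5*(-32)*(-98) = 160*(-98) = -15680)
W/(46³) = -15680/(46³) = -15680/97336 = -15680*1/97336 = -1960/12167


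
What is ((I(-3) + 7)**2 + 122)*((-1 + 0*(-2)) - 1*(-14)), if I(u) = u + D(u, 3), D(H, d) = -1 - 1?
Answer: 1638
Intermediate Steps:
D(H, d) = -2
I(u) = -2 + u (I(u) = u - 2 = -2 + u)
((I(-3) + 7)**2 + 122)*((-1 + 0*(-2)) - 1*(-14)) = (((-2 - 3) + 7)**2 + 122)*((-1 + 0*(-2)) - 1*(-14)) = ((-5 + 7)**2 + 122)*((-1 + 0) + 14) = (2**2 + 122)*(-1 + 14) = (4 + 122)*13 = 126*13 = 1638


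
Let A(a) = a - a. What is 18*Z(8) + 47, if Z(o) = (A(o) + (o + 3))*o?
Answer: 1631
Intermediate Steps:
A(a) = 0
Z(o) = o*(3 + o) (Z(o) = (0 + (o + 3))*o = (0 + (3 + o))*o = (3 + o)*o = o*(3 + o))
18*Z(8) + 47 = 18*(8*(3 + 8)) + 47 = 18*(8*11) + 47 = 18*88 + 47 = 1584 + 47 = 1631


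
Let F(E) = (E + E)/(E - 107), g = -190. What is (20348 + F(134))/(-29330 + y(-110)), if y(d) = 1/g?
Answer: -104436160/150462927 ≈ -0.69410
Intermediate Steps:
y(d) = -1/190 (y(d) = 1/(-190) = -1/190)
F(E) = 2*E/(-107 + E) (F(E) = (2*E)/(-107 + E) = 2*E/(-107 + E))
(20348 + F(134))/(-29330 + y(-110)) = (20348 + 2*134/(-107 + 134))/(-29330 - 1/190) = (20348 + 2*134/27)/(-5572701/190) = (20348 + 2*134*(1/27))*(-190/5572701) = (20348 + 268/27)*(-190/5572701) = (549664/27)*(-190/5572701) = -104436160/150462927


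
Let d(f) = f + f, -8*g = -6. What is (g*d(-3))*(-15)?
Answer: 135/2 ≈ 67.500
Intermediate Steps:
g = 3/4 (g = -1/8*(-6) = 3/4 ≈ 0.75000)
d(f) = 2*f
(g*d(-3))*(-15) = (3*(2*(-3))/4)*(-15) = ((3/4)*(-6))*(-15) = -9/2*(-15) = 135/2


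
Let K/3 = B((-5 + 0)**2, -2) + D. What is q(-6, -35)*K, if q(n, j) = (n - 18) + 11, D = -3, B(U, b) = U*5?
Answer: -4758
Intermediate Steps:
B(U, b) = 5*U
q(n, j) = -7 + n (q(n, j) = (-18 + n) + 11 = -7 + n)
K = 366 (K = 3*(5*(-5 + 0)**2 - 3) = 3*(5*(-5)**2 - 3) = 3*(5*25 - 3) = 3*(125 - 3) = 3*122 = 366)
q(-6, -35)*K = (-7 - 6)*366 = -13*366 = -4758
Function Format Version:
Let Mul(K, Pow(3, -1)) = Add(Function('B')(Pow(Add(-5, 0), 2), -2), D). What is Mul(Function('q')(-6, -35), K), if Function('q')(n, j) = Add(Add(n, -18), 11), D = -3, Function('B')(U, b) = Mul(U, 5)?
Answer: -4758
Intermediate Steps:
Function('B')(U, b) = Mul(5, U)
Function('q')(n, j) = Add(-7, n) (Function('q')(n, j) = Add(Add(-18, n), 11) = Add(-7, n))
K = 366 (K = Mul(3, Add(Mul(5, Pow(Add(-5, 0), 2)), -3)) = Mul(3, Add(Mul(5, Pow(-5, 2)), -3)) = Mul(3, Add(Mul(5, 25), -3)) = Mul(3, Add(125, -3)) = Mul(3, 122) = 366)
Mul(Function('q')(-6, -35), K) = Mul(Add(-7, -6), 366) = Mul(-13, 366) = -4758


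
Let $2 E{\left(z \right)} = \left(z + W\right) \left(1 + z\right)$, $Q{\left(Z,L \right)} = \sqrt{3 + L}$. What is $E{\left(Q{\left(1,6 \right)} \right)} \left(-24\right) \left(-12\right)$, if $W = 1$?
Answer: $2304$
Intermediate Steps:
$E{\left(z \right)} = \frac{\left(1 + z\right)^{2}}{2}$ ($E{\left(z \right)} = \frac{\left(z + 1\right) \left(1 + z\right)}{2} = \frac{\left(1 + z\right) \left(1 + z\right)}{2} = \frac{\left(1 + z\right)^{2}}{2}$)
$E{\left(Q{\left(1,6 \right)} \right)} \left(-24\right) \left(-12\right) = \left(\frac{1}{2} + \sqrt{3 + 6} + \frac{\left(\sqrt{3 + 6}\right)^{2}}{2}\right) \left(-24\right) \left(-12\right) = \left(\frac{1}{2} + \sqrt{9} + \frac{\left(\sqrt{9}\right)^{2}}{2}\right) \left(-24\right) \left(-12\right) = \left(\frac{1}{2} + 3 + \frac{3^{2}}{2}\right) \left(-24\right) \left(-12\right) = \left(\frac{1}{2} + 3 + \frac{1}{2} \cdot 9\right) \left(-24\right) \left(-12\right) = \left(\frac{1}{2} + 3 + \frac{9}{2}\right) \left(-24\right) \left(-12\right) = 8 \left(-24\right) \left(-12\right) = \left(-192\right) \left(-12\right) = 2304$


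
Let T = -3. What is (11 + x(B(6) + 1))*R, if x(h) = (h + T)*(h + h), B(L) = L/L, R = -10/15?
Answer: -14/3 ≈ -4.6667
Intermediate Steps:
R = -⅔ (R = -10*1/15 = -⅔ ≈ -0.66667)
B(L) = 1
x(h) = 2*h*(-3 + h) (x(h) = (h - 3)*(h + h) = (-3 + h)*(2*h) = 2*h*(-3 + h))
(11 + x(B(6) + 1))*R = (11 + 2*(1 + 1)*(-3 + (1 + 1)))*(-⅔) = (11 + 2*2*(-3 + 2))*(-⅔) = (11 + 2*2*(-1))*(-⅔) = (11 - 4)*(-⅔) = 7*(-⅔) = -14/3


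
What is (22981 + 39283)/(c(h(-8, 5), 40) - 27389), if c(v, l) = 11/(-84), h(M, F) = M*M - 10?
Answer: -5230176/2300687 ≈ -2.2733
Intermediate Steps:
h(M, F) = -10 + M**2 (h(M, F) = M**2 - 10 = -10 + M**2)
c(v, l) = -11/84 (c(v, l) = 11*(-1/84) = -11/84)
(22981 + 39283)/(c(h(-8, 5), 40) - 27389) = (22981 + 39283)/(-11/84 - 27389) = 62264/(-2300687/84) = 62264*(-84/2300687) = -5230176/2300687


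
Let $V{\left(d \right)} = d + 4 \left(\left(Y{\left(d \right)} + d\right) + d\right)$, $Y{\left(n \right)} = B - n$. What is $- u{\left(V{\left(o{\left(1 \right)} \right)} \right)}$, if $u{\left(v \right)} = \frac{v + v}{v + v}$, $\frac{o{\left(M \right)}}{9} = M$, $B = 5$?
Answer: $-1$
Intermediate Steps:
$o{\left(M \right)} = 9 M$
$Y{\left(n \right)} = 5 - n$
$V{\left(d \right)} = 20 + 5 d$ ($V{\left(d \right)} = d + 4 \left(\left(\left(5 - d\right) + d\right) + d\right) = d + 4 \left(5 + d\right) = d + \left(20 + 4 d\right) = 20 + 5 d$)
$u{\left(v \right)} = 1$ ($u{\left(v \right)} = \frac{2 v}{2 v} = 2 v \frac{1}{2 v} = 1$)
$- u{\left(V{\left(o{\left(1 \right)} \right)} \right)} = \left(-1\right) 1 = -1$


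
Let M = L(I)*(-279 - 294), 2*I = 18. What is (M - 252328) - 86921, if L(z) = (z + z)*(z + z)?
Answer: -524901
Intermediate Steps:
I = 9 (I = (½)*18 = 9)
L(z) = 4*z² (L(z) = (2*z)*(2*z) = 4*z²)
M = -185652 (M = (4*9²)*(-279 - 294) = (4*81)*(-573) = 324*(-573) = -185652)
(M - 252328) - 86921 = (-185652 - 252328) - 86921 = -437980 - 86921 = -524901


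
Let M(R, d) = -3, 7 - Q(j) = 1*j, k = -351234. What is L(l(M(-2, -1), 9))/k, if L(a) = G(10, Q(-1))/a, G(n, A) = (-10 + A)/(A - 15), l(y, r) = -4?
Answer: 1/4917276 ≈ 2.0336e-7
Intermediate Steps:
Q(j) = 7 - j
G(n, A) = (-10 + A)/(-15 + A)
L(a) = 2/(7*a) (L(a) = ((-10 + (7 - 1*(-1)))/(-15 + (7 - 1*(-1))))/a = ((-10 + (7 + 1))/(-15 + (7 + 1)))/a = ((-10 + 8)/(-15 + 8))/a = (-2/(-7))/a = (-⅐*(-2))/a = 2/(7*a))
L(l(M(-2, -1), 9))/k = ((2/7)/(-4))/(-351234) = ((2/7)*(-¼))*(-1/351234) = -1/14*(-1/351234) = 1/4917276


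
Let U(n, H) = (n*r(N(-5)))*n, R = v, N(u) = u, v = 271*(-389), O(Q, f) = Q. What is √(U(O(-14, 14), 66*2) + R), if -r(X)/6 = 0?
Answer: I*√105419 ≈ 324.68*I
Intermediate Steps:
v = -105419
r(X) = 0 (r(X) = -6*0 = 0)
R = -105419
U(n, H) = 0 (U(n, H) = (n*0)*n = 0*n = 0)
√(U(O(-14, 14), 66*2) + R) = √(0 - 105419) = √(-105419) = I*√105419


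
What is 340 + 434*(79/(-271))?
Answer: 57854/271 ≈ 213.48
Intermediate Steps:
340 + 434*(79/(-271)) = 340 + 434*(79*(-1/271)) = 340 + 434*(-79/271) = 340 - 34286/271 = 57854/271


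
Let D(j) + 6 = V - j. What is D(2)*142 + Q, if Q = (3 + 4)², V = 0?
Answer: -1087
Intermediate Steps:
D(j) = -6 - j (D(j) = -6 + (0 - j) = -6 - j)
Q = 49 (Q = 7² = 49)
D(2)*142 + Q = (-6 - 1*2)*142 + 49 = (-6 - 2)*142 + 49 = -8*142 + 49 = -1136 + 49 = -1087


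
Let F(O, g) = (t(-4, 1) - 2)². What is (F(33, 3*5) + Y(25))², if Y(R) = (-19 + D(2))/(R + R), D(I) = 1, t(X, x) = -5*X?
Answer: 65464281/625 ≈ 1.0474e+5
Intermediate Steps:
Y(R) = -9/R (Y(R) = (-19 + 1)/(R + R) = -18*1/(2*R) = -9/R)
F(O, g) = 324 (F(O, g) = (-5*(-4) - 2)² = (20 - 2)² = 18² = 324)
(F(33, 3*5) + Y(25))² = (324 - 9/25)² = (8091/25)² = 65464281/625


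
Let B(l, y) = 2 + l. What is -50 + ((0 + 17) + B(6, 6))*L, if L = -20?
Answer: -550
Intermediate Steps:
-50 + ((0 + 17) + B(6, 6))*L = -50 + ((0 + 17) + (2 + 6))*(-20) = -50 + (17 + 8)*(-20) = -50 + 25*(-20) = -50 - 500 = -550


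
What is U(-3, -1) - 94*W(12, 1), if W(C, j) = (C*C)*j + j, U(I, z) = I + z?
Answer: -13634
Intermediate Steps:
W(C, j) = j + j*C² (W(C, j) = C²*j + j = j*C² + j = j + j*C²)
U(-3, -1) - 94*W(12, 1) = (-3 - 1) - 94*(1 + 12²) = -4 - 94*(1 + 144) = -4 - 94*145 = -4 - 13630 = -13634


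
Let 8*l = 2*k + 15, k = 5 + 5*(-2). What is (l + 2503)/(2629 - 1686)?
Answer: 20029/7544 ≈ 2.6550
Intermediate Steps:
k = -5 (k = 5 - 10 = -5)
l = 5/8 (l = (2*(-5) + 15)/8 = (-10 + 15)/8 = (1/8)*5 = 5/8 ≈ 0.62500)
(l + 2503)/(2629 - 1686) = (5/8 + 2503)/(2629 - 1686) = (20029/8)/943 = (20029/8)*(1/943) = 20029/7544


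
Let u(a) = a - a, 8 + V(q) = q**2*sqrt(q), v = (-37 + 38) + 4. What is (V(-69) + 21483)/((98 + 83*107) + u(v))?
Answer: 21475/8979 + 1587*I*sqrt(69)/2993 ≈ 2.3917 + 4.4045*I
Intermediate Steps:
v = 5 (v = 1 + 4 = 5)
V(q) = -8 + q**(5/2) (V(q) = -8 + q**2*sqrt(q) = -8 + q**(5/2))
u(a) = 0
(V(-69) + 21483)/((98 + 83*107) + u(v)) = ((-8 + (-69)**(5/2)) + 21483)/((98 + 83*107) + 0) = ((-8 + 4761*I*sqrt(69)) + 21483)/((98 + 8881) + 0) = (21475 + 4761*I*sqrt(69))/(8979 + 0) = (21475 + 4761*I*sqrt(69))/8979 = (21475 + 4761*I*sqrt(69))*(1/8979) = 21475/8979 + 1587*I*sqrt(69)/2993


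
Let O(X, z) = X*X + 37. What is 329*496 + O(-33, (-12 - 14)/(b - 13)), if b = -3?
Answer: 164310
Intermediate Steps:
O(X, z) = 37 + X² (O(X, z) = X² + 37 = 37 + X²)
329*496 + O(-33, (-12 - 14)/(b - 13)) = 329*496 + (37 + (-33)²) = 163184 + (37 + 1089) = 163184 + 1126 = 164310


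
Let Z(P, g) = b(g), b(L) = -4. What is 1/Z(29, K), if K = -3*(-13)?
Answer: -1/4 ≈ -0.25000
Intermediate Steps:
K = 39
Z(P, g) = -4
1/Z(29, K) = 1/(-4) = -1/4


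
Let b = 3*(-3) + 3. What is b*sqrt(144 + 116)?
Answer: -12*sqrt(65) ≈ -96.747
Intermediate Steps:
b = -6 (b = -9 + 3 = -6)
b*sqrt(144 + 116) = -6*sqrt(144 + 116) = -12*sqrt(65)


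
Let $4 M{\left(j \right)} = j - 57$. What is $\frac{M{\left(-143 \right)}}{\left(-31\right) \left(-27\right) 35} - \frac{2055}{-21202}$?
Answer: $\frac{11828225}{124222518} \approx 0.095218$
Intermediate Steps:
$M{\left(j \right)} = - \frac{57}{4} + \frac{j}{4}$ ($M{\left(j \right)} = \frac{j - 57}{4} = \frac{-57 + j}{4} = - \frac{57}{4} + \frac{j}{4}$)
$\frac{M{\left(-143 \right)}}{\left(-31\right) \left(-27\right) 35} - \frac{2055}{-21202} = \frac{- \frac{57}{4} + \frac{1}{4} \left(-143\right)}{\left(-31\right) \left(-27\right) 35} - \frac{2055}{-21202} = \frac{- \frac{57}{4} - \frac{143}{4}}{837 \cdot 35} - - \frac{2055}{21202} = - \frac{50}{29295} + \frac{2055}{21202} = \left(-50\right) \frac{1}{29295} + \frac{2055}{21202} = - \frac{10}{5859} + \frac{2055}{21202} = \frac{11828225}{124222518}$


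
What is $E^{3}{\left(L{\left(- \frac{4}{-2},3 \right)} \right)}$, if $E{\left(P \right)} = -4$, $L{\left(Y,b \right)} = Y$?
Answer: $-64$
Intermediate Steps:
$E^{3}{\left(L{\left(- \frac{4}{-2},3 \right)} \right)} = \left(-4\right)^{3} = -64$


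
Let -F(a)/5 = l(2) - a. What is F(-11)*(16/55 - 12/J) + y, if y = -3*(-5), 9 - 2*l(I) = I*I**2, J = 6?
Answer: 1246/11 ≈ 113.27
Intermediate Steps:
l(I) = 9/2 - I**3/2 (l(I) = 9/2 - I*I**2/2 = 9/2 - I**3/2)
F(a) = -5/2 + 5*a (F(a) = -5*((9/2 - 1/2*2**3) - a) = -5*((9/2 - 1/2*8) - a) = -5*((9/2 - 4) - a) = -5*(1/2 - a) = -5/2 + 5*a)
y = 15
F(-11)*(16/55 - 12/J) + y = (-5/2 + 5*(-11))*(16/55 - 12/6) + 15 = (-5/2 - 55)*(16*(1/55) - 12*1/6) + 15 = -115*(16/55 - 2)/2 + 15 = -115/2*(-94/55) + 15 = 1081/11 + 15 = 1246/11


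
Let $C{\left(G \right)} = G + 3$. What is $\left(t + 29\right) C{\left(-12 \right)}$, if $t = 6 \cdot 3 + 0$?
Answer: $-423$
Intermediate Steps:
$C{\left(G \right)} = 3 + G$
$t = 18$ ($t = 18 + 0 = 18$)
$\left(t + 29\right) C{\left(-12 \right)} = \left(18 + 29\right) \left(3 - 12\right) = 47 \left(-9\right) = -423$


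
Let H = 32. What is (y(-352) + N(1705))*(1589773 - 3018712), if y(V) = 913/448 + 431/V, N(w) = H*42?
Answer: -9469923127299/4928 ≈ -1.9217e+9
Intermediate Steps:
N(w) = 1344 (N(w) = 32*42 = 1344)
y(V) = 913/448 + 431/V (y(V) = 913*(1/448) + 431/V = 913/448 + 431/V)
(y(-352) + N(1705))*(1589773 - 3018712) = ((913/448 + 431/(-352)) + 1344)*(1589773 - 3018712) = ((913/448 + 431*(-1/352)) + 1344)*(-1428939) = ((913/448 - 431/352) + 1344)*(-1428939) = (4009/4928 + 1344)*(-1428939) = (6627241/4928)*(-1428939) = -9469923127299/4928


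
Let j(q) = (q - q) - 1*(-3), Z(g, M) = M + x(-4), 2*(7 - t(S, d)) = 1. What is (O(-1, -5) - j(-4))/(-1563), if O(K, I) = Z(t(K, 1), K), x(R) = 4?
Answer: 0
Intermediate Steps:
t(S, d) = 13/2 (t(S, d) = 7 - 1/2*1 = 7 - 1/2 = 13/2)
Z(g, M) = 4 + M (Z(g, M) = M + 4 = 4 + M)
O(K, I) = 4 + K
j(q) = 3 (j(q) = 0 + 3 = 3)
(O(-1, -5) - j(-4))/(-1563) = ((4 - 1) - 1*3)/(-1563) = (3 - 3)*(-1/1563) = 0*(-1/1563) = 0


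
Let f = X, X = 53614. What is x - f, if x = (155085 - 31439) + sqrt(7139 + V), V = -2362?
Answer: 70032 + sqrt(4777) ≈ 70101.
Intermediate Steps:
f = 53614
x = 123646 + sqrt(4777) (x = (155085 - 31439) + sqrt(7139 - 2362) = 123646 + sqrt(4777) ≈ 1.2372e+5)
x - f = (123646 + sqrt(4777)) - 1*53614 = (123646 + sqrt(4777)) - 53614 = 70032 + sqrt(4777)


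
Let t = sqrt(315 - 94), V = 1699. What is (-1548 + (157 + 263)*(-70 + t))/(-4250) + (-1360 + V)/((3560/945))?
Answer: 147168363/1513000 - 42*sqrt(221)/425 ≈ 95.800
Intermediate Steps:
t = sqrt(221) ≈ 14.866
(-1548 + (157 + 263)*(-70 + t))/(-4250) + (-1360 + V)/((3560/945)) = (-1548 + (157 + 263)*(-70 + sqrt(221)))/(-4250) + (-1360 + 1699)/((3560/945)) = (-1548 + 420*(-70 + sqrt(221)))*(-1/4250) + 339/((3560*(1/945))) = (-1548 + (-29400 + 420*sqrt(221)))*(-1/4250) + 339/(712/189) = (-30948 + 420*sqrt(221))*(-1/4250) + 339*(189/712) = (15474/2125 - 42*sqrt(221)/425) + 64071/712 = 147168363/1513000 - 42*sqrt(221)/425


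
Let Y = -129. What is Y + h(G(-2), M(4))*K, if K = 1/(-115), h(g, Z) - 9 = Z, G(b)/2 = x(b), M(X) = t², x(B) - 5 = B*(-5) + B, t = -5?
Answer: -14869/115 ≈ -129.30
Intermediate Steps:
x(B) = 5 - 4*B (x(B) = 5 + (B*(-5) + B) = 5 + (-5*B + B) = 5 - 4*B)
M(X) = 25 (M(X) = (-5)² = 25)
G(b) = 10 - 8*b (G(b) = 2*(5 - 4*b) = 10 - 8*b)
h(g, Z) = 9 + Z
K = -1/115 ≈ -0.0086956
Y + h(G(-2), M(4))*K = -129 + (9 + 25)*(-1/115) = -129 + 34*(-1/115) = -129 - 34/115 = -14869/115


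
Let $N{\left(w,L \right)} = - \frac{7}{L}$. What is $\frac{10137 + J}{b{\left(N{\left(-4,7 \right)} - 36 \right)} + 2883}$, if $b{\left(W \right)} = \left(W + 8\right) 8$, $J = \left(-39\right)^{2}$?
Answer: $\frac{11658}{2651} \approx 4.3976$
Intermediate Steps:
$J = 1521$
$b{\left(W \right)} = 64 + 8 W$ ($b{\left(W \right)} = \left(8 + W\right) 8 = 64 + 8 W$)
$\frac{10137 + J}{b{\left(N{\left(-4,7 \right)} - 36 \right)} + 2883} = \frac{10137 + 1521}{\left(64 + 8 \left(- \frac{7}{7} - 36\right)\right) + 2883} = \frac{11658}{\left(64 + 8 \left(\left(-7\right) \frac{1}{7} - 36\right)\right) + 2883} = \frac{11658}{\left(64 + 8 \left(-1 - 36\right)\right) + 2883} = \frac{11658}{\left(64 + 8 \left(-37\right)\right) + 2883} = \frac{11658}{\left(64 - 296\right) + 2883} = \frac{11658}{-232 + 2883} = \frac{11658}{2651}$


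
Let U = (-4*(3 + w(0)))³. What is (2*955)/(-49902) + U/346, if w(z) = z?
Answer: -21722879/4316523 ≈ -5.0325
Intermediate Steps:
U = -1728 (U = (-4*(3 + 0))³ = (-4*3)³ = (-12)³ = -1728)
(2*955)/(-49902) + U/346 = (2*955)/(-49902) - 1728/346 = 1910*(-1/49902) - 1728*1/346 = -955/24951 - 864/173 = -21722879/4316523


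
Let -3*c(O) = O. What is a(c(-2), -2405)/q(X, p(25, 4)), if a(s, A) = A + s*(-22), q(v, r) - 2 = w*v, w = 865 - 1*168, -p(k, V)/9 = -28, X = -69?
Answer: 7259/144273 ≈ 0.050314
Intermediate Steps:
c(O) = -O/3
p(k, V) = 252 (p(k, V) = -9*(-28) = 252)
w = 697 (w = 865 - 168 = 697)
q(v, r) = 2 + 697*v
a(s, A) = A - 22*s
a(c(-2), -2405)/q(X, p(25, 4)) = (-2405 - (-22)*(-2)/3)/(2 + 697*(-69)) = (-2405 - 22*2/3)/(2 - 48093) = (-2405 - 44/3)/(-48091) = -7259/3*(-1/48091) = 7259/144273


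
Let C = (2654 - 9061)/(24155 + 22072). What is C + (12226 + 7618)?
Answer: 917322181/46227 ≈ 19844.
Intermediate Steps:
C = -6407/46227 ≈ -0.13860
C + (12226 + 7618) = -6407/46227 + (12226 + 7618) = -6407/46227 + 19844 = 917322181/46227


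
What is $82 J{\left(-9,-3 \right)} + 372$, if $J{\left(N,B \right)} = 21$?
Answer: $2094$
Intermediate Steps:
$82 J{\left(-9,-3 \right)} + 372 = 82 \cdot 21 + 372 = 1722 + 372 = 2094$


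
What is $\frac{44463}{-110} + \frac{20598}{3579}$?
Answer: $- \frac{52289099}{131230} \approx -398.45$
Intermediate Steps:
$\frac{44463}{-110} + \frac{20598}{3579} = 44463 \left(- \frac{1}{110}\right) + 20598 \cdot \frac{1}{3579} = - \frac{44463}{110} + \frac{6866}{1193} = - \frac{52289099}{131230}$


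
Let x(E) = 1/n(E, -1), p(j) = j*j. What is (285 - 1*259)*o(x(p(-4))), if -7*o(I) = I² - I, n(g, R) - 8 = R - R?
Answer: 13/32 ≈ 0.40625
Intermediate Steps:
p(j) = j²
n(g, R) = 8 (n(g, R) = 8 + (R - R) = 8 + 0 = 8)
x(E) = ⅛ (x(E) = 1/8 = ⅛)
o(I) = -I²/7 + I/7 (o(I) = -(I² - I)/7 = -I²/7 + I/7)
(285 - 1*259)*o(x(p(-4))) = (285 - 1*259)*((⅐)*(⅛)*(1 - 1*⅛)) = (285 - 259)*((⅐)*(⅛)*(1 - ⅛)) = 26*((⅐)*(⅛)*(7/8)) = 26*(1/64) = 13/32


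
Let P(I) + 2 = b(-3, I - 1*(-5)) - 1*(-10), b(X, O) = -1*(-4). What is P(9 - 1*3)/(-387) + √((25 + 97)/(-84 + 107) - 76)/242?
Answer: -4/129 + I*√37398/5566 ≈ -0.031008 + 0.034744*I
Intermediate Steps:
b(X, O) = 4
P(I) = 12 (P(I) = -2 + (4 - 1*(-10)) = -2 + (4 + 10) = -2 + 14 = 12)
P(9 - 1*3)/(-387) + √((25 + 97)/(-84 + 107) - 76)/242 = 12/(-387) + √((25 + 97)/(-84 + 107) - 76)/242 = 12*(-1/387) + √(122/23 - 76)*(1/242) = -4/129 + √(122*(1/23) - 76)*(1/242) = -4/129 + √(122/23 - 76)*(1/242) = -4/129 + √(-1626/23)*(1/242) = -4/129 + (I*√37398/23)*(1/242) = -4/129 + I*√37398/5566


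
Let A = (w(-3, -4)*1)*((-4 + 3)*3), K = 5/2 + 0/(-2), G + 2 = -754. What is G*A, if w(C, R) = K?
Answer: 5670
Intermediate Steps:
G = -756 (G = -2 - 754 = -756)
K = 5/2 (K = 5*(1/2) + 0*(-1/2) = 5/2 + 0 = 5/2 ≈ 2.5000)
w(C, R) = 5/2
A = -15/2 (A = ((5/2)*1)*((-4 + 3)*3) = 5*(-1*3)/2 = (5/2)*(-3) = -15/2 ≈ -7.5000)
G*A = -756*(-15/2) = 5670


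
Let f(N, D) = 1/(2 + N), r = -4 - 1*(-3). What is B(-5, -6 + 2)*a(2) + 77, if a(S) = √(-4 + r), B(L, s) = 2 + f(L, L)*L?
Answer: 77 + 11*I*√5/3 ≈ 77.0 + 8.1989*I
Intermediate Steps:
r = -1 (r = -4 + 3 = -1)
B(L, s) = 2 + L/(2 + L)
a(S) = I*√5 (a(S) = √(-4 - 1) = √(-5) = I*√5)
B(-5, -6 + 2)*a(2) + 77 = ((4 + 3*(-5))/(2 - 5))*(I*√5) + 77 = ((4 - 15)/(-3))*(I*√5) + 77 = (-⅓*(-11))*(I*√5) + 77 = 11*(I*√5)/3 + 77 = 11*I*√5/3 + 77 = 77 + 11*I*√5/3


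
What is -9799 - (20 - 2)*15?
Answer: -10069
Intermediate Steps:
-9799 - (20 - 2)*15 = -9799 - 18*15 = -9799 - 1*270 = -9799 - 270 = -10069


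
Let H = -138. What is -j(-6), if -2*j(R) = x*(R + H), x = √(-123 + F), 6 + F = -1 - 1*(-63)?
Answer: -72*I*√67 ≈ -589.35*I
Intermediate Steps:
F = 56 (F = -6 + (-1 - 1*(-63)) = -6 + (-1 + 63) = -6 + 62 = 56)
x = I*√67 (x = √(-123 + 56) = √(-67) = I*√67 ≈ 8.1853*I)
j(R) = -I*√67*(-138 + R)/2 (j(R) = -I*√67*(R - 138)/2 = -I*√67*(-138 + R)/2)
-j(-6) = -I*√67*(138 - 1*(-6))/2 = -I*√67*(138 + 6)/2 = -I*√67*144/2 = -72*I*√67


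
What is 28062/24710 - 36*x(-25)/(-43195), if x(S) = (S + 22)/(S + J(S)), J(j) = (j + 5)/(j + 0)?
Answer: 14668205229/12914916245 ≈ 1.1358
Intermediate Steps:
J(j) = (5 + j)/j
x(S) = (22 + S)/(S + (5 + S)/S) (x(S) = (S + 22)/(S + (5 + S)/S) = (22 + S)/(S + (5 + S)/S))
28062/24710 - 36*x(-25)/(-43195) = 28062/24710 - (-900)*(22 - 25)/(5 - 25 + (-25)**2)/(-43195) = 28062*(1/24710) - (-900)*(-3)/(5 - 25 + 625)*(-1/43195) = 14031/12355 - (-900)*(-3)/605*(-1/43195) = 14031/12355 - 36*15/121*(-1/43195) = 14031/12355 - 540/121*(-1/43195) = 14031/12355 + 108/1045319 = 14668205229/12914916245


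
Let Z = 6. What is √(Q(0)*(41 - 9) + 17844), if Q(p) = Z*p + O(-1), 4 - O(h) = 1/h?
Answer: 2*√4501 ≈ 134.18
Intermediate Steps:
O(h) = 4 - 1/h
Q(p) = 5 + 6*p (Q(p) = 6*p + (4 - 1/(-1)) = 6*p + (4 - 1*(-1)) = 6*p + (4 + 1) = 6*p + 5 = 5 + 6*p)
√(Q(0)*(41 - 9) + 17844) = √((5 + 6*0)*(41 - 9) + 17844) = √((5 + 0)*32 + 17844) = √(5*32 + 17844) = √(160 + 17844) = √18004 = 2*√4501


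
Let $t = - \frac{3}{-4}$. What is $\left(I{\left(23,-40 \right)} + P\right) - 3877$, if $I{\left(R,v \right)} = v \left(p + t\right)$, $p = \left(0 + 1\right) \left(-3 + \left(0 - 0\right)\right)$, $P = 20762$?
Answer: $16975$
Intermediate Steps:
$t = \frac{3}{4}$ ($t = \left(-3\right) \left(- \frac{1}{4}\right) = \frac{3}{4} \approx 0.75$)
$p = -3$ ($p = 1 \left(-3 + \left(0 + 0\right)\right) = 1 \left(-3 + 0\right) = 1 \left(-3\right) = -3$)
$I{\left(R,v \right)} = - \frac{9 v}{4}$ ($I{\left(R,v \right)} = v \left(-3 + \frac{3}{4}\right) = v \left(- \frac{9}{4}\right) = - \frac{9 v}{4}$)
$\left(I{\left(23,-40 \right)} + P\right) - 3877 = \left(\left(- \frac{9}{4}\right) \left(-40\right) + 20762\right) - 3877 = \left(90 + 20762\right) - 3877 = 20852 - 3877 = 16975$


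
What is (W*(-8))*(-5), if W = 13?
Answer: 520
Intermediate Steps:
(W*(-8))*(-5) = (13*(-8))*(-5) = -104*(-5) = 520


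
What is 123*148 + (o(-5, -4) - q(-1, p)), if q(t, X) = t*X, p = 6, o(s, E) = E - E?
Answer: 18210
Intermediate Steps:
o(s, E) = 0
q(t, X) = X*t
123*148 + (o(-5, -4) - q(-1, p)) = 123*148 + (0 - 6*(-1)) = 18204 + (0 - 1*(-6)) = 18204 + (0 + 6) = 18204 + 6 = 18210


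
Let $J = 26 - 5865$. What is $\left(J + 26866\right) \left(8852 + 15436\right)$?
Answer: $510703776$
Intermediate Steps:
$J = -5839$ ($J = 26 - 5865 = -5839$)
$\left(J + 26866\right) \left(8852 + 15436\right) = \left(-5839 + 26866\right) \left(8852 + 15436\right) = 21027 \cdot 24288 = 510703776$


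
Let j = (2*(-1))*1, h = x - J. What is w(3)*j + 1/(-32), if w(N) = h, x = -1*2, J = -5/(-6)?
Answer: 541/96 ≈ 5.6354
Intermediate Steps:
J = ⅚ (J = -5*(-⅙) = ⅚ ≈ 0.83333)
x = -2
h = -17/6 (h = -2 - 1*⅚ = -2 - ⅚ = -17/6 ≈ -2.8333)
w(N) = -17/6
j = -2 (j = -2*1 = -2)
w(3)*j + 1/(-32) = -17/6*(-2) + 1/(-32) = 17/3 - 1/32 = 541/96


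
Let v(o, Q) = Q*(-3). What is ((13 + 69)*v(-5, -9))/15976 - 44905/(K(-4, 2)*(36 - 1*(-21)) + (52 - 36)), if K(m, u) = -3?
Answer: 71774545/247628 ≈ 289.85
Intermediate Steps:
v(o, Q) = -3*Q
((13 + 69)*v(-5, -9))/15976 - 44905/(K(-4, 2)*(36 - 1*(-21)) + (52 - 36)) = ((13 + 69)*(-3*(-9)))/15976 - 44905/(-3*(36 - 1*(-21)) + (52 - 36)) = (82*27)*(1/15976) - 44905/(-3*(36 + 21) + 16) = 2214*(1/15976) - 44905/(-3*57 + 16) = 1107/7988 - 44905/(-171 + 16) = 1107/7988 - 44905/(-155) = 1107/7988 - 44905*(-1/155) = 1107/7988 + 8981/31 = 71774545/247628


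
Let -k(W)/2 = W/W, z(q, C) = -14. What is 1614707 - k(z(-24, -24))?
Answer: 1614709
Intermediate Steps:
k(W) = -2 (k(W) = -2*W/W = -2*1 = -2)
1614707 - k(z(-24, -24)) = 1614707 - 1*(-2) = 1614707 + 2 = 1614709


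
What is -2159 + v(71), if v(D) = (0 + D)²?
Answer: 2882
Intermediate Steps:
v(D) = D²
-2159 + v(71) = -2159 + 71² = -2159 + 5041 = 2882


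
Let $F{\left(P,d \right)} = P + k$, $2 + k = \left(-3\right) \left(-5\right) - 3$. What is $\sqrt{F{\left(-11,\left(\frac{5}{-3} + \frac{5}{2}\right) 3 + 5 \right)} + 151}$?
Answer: $5 \sqrt{6} \approx 12.247$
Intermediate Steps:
$k = 10$ ($k = -2 - -12 = -2 + \left(15 - 3\right) = -2 + 12 = 10$)
$F{\left(P,d \right)} = 10 + P$ ($F{\left(P,d \right)} = P + 10 = 10 + P$)
$\sqrt{F{\left(-11,\left(\frac{5}{-3} + \frac{5}{2}\right) 3 + 5 \right)} + 151} = \sqrt{\left(10 - 11\right) + 151} = \sqrt{-1 + 151} = \sqrt{150} = 5 \sqrt{6}$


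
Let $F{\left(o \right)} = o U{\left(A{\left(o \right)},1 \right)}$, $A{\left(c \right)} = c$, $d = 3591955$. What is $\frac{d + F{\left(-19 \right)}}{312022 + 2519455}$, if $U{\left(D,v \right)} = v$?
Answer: $\frac{3591936}{2831477} \approx 1.2686$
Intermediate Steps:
$F{\left(o \right)} = o$ ($F{\left(o \right)} = o 1 = o$)
$\frac{d + F{\left(-19 \right)}}{312022 + 2519455} = \frac{3591955 - 19}{312022 + 2519455} = \frac{3591936}{2831477}$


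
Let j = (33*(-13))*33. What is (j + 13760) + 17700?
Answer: 17303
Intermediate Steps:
j = -14157 (j = -429*33 = -14157)
(j + 13760) + 17700 = (-14157 + 13760) + 17700 = -397 + 17700 = 17303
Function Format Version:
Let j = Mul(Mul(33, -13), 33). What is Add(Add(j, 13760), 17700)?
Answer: 17303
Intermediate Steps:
j = -14157 (j = Mul(-429, 33) = -14157)
Add(Add(j, 13760), 17700) = Add(Add(-14157, 13760), 17700) = Add(-397, 17700) = 17303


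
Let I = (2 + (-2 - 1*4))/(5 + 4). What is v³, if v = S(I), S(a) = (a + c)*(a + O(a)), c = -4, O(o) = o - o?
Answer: 4096000/531441 ≈ 7.7073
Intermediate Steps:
I = -4/9 (I = (2 + (-2 - 4))/9 = (2 - 6)*(⅑) = -4*⅑ = -4/9 ≈ -0.44444)
O(o) = 0
S(a) = a*(-4 + a) (S(a) = (a - 4)*(a + 0) = (-4 + a)*a = a*(-4 + a))
v = 160/81 (v = -4*(-4 - 4/9)/9 = -4/9*(-40/9) = 160/81 ≈ 1.9753)
v³ = (160/81)³ = 4096000/531441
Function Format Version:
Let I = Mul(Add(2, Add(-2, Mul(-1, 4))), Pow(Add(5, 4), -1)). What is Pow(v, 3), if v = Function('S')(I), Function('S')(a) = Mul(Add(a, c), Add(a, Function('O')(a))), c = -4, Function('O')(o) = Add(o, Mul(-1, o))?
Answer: Rational(4096000, 531441) ≈ 7.7073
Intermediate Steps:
I = Rational(-4, 9) (I = Mul(Add(2, Add(-2, -4)), Pow(9, -1)) = Mul(Add(2, -6), Rational(1, 9)) = Mul(-4, Rational(1, 9)) = Rational(-4, 9) ≈ -0.44444)
Function('O')(o) = 0
Function('S')(a) = Mul(a, Add(-4, a)) (Function('S')(a) = Mul(Add(a, -4), Add(a, 0)) = Mul(Add(-4, a), a) = Mul(a, Add(-4, a)))
v = Rational(160, 81) (v = Mul(Rational(-4, 9), Add(-4, Rational(-4, 9))) = Mul(Rational(-4, 9), Rational(-40, 9)) = Rational(160, 81) ≈ 1.9753)
Pow(v, 3) = Pow(Rational(160, 81), 3) = Rational(4096000, 531441)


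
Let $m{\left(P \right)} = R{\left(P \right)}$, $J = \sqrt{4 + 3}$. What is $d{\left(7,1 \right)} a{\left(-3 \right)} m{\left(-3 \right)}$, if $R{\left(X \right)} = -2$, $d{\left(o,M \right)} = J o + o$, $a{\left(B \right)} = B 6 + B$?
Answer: $294 + 294 \sqrt{7} \approx 1071.9$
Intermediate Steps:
$a{\left(B \right)} = 7 B$ ($a{\left(B \right)} = 6 B + B = 7 B$)
$J = \sqrt{7} \approx 2.6458$
$d{\left(o,M \right)} = o + o \sqrt{7}$ ($d{\left(o,M \right)} = \sqrt{7} o + o = o \sqrt{7} + o = o + o \sqrt{7}$)
$m{\left(P \right)} = -2$
$d{\left(7,1 \right)} a{\left(-3 \right)} m{\left(-3 \right)} = 7 \left(1 + \sqrt{7}\right) 7 \left(-3\right) \left(-2\right) = \left(7 + 7 \sqrt{7}\right) \left(-21\right) \left(-2\right) = \left(-147 - 147 \sqrt{7}\right) \left(-2\right) = 294 + 294 \sqrt{7}$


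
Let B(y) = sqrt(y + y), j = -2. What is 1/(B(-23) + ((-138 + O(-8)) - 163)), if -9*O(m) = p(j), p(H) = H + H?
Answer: -24345/7320751 - 81*I*sqrt(46)/7320751 ≈ -0.0033255 - 7.5043e-5*I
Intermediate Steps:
p(H) = 2*H
O(m) = 4/9 (O(m) = -2*(-2)/9 = -1/9*(-4) = 4/9)
B(y) = sqrt(2)*sqrt(y) (B(y) = sqrt(2*y) = sqrt(2)*sqrt(y))
1/(B(-23) + ((-138 + O(-8)) - 163)) = 1/(sqrt(2)*sqrt(-23) + ((-138 + 4/9) - 163)) = 1/(sqrt(2)*(I*sqrt(23)) + (-1238/9 - 163)) = 1/(I*sqrt(46) - 2705/9) = 1/(-2705/9 + I*sqrt(46))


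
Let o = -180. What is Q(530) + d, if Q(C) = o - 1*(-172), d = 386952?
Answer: 386944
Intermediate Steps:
Q(C) = -8 (Q(C) = -180 - 1*(-172) = -180 + 172 = -8)
Q(530) + d = -8 + 386952 = 386944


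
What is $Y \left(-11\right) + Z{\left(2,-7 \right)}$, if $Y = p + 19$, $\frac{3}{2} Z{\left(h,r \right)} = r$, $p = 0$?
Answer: $- \frac{641}{3} \approx -213.67$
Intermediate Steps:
$Z{\left(h,r \right)} = \frac{2 r}{3}$
$Y = 19$ ($Y = 0 + 19 = 19$)
$Y \left(-11\right) + Z{\left(2,-7 \right)} = 19 \left(-11\right) + \frac{2}{3} \left(-7\right) = -209 - \frac{14}{3} = - \frac{641}{3}$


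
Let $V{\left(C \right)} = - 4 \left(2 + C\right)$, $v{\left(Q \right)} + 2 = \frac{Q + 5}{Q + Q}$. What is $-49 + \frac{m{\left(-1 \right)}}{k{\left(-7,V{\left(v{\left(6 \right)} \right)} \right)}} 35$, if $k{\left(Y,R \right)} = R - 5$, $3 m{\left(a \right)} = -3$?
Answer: $- \frac{1169}{26} \approx -44.962$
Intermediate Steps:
$v{\left(Q \right)} = -2 + \frac{5 + Q}{2 Q}$ ($v{\left(Q \right)} = -2 + \frac{Q + 5}{Q + Q} = -2 + \frac{5 + Q}{2 Q}$)
$V{\left(C \right)} = -8 - 4 C$
$m{\left(a \right)} = -1$ ($m{\left(a \right)} = \frac{1}{3} \left(-3\right) = -1$)
$k{\left(Y,R \right)} = -5 + R$
$-49 + \frac{m{\left(-1 \right)}}{k{\left(-7,V{\left(v{\left(6 \right)} \right)} \right)}} 35 = -49 + - \frac{1}{-5 - \left(8 + 4 \frac{5 - 18}{2 \cdot 6}\right)} 35 = -49 + - \frac{1}{-5 - \left(8 + 4 \cdot \frac{1}{2} \cdot \frac{1}{6} \left(5 - 18\right)\right)} 35 = -49 + - \frac{1}{-5 - \left(8 + 4 \cdot \frac{1}{2} \cdot \frac{1}{6} \left(-13\right)\right)} 35 = -49 + - \frac{1}{-5 - \frac{11}{3}} \cdot 35 = -49 + - \frac{1}{- \frac{26}{3}} \cdot 35 = -49 + \left(-1\right) \left(- \frac{3}{26}\right) 35 = -49 + \frac{3}{26} \cdot 35 = -49 + \frac{105}{26} = - \frac{1169}{26}$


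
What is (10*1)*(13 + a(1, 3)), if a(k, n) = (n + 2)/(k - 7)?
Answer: 365/3 ≈ 121.67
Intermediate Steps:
a(k, n) = (2 + n)/(-7 + k)
(10*1)*(13 + a(1, 3)) = (10*1)*(13 + (2 + 3)/(-7 + 1)) = 10*(13 + 5/(-6)) = 10*(13 - 1/6*5) = 10*(13 - 5/6) = 10*(73/6) = 365/3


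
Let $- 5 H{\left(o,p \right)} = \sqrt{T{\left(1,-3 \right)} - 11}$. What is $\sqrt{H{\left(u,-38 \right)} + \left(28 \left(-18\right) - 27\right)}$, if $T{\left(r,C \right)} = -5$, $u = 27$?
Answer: $\frac{\sqrt{-13275 - 20 i}}{5} \approx 0.017359 - 23.043 i$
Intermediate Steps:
$H{\left(o,p \right)} = - \frac{4 i}{5}$ ($H{\left(o,p \right)} = - \frac{\sqrt{-5 - 11}}{5} = - \frac{\sqrt{-16}}{5} = - \frac{4 i}{5}$)
$\sqrt{H{\left(u,-38 \right)} + \left(28 \left(-18\right) - 27\right)} = \sqrt{- \frac{4 i}{5} + \left(28 \left(-18\right) - 27\right)} = \sqrt{- \frac{4 i}{5} - 531} = \sqrt{-531 - \frac{4 i}{5}}$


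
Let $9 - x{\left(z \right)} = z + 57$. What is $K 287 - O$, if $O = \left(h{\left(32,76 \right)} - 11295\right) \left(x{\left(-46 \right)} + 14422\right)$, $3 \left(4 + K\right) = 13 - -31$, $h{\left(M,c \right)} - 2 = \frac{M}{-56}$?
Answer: $\frac{488569084}{3} \approx 1.6286 \cdot 10^{8}$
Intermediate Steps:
$h{\left(M,c \right)} = 2 - \frac{M}{56}$ ($h{\left(M,c \right)} = 2 + \frac{M}{-56} = 2 + M \left(- \frac{1}{56}\right) = 2 - \frac{M}{56}$)
$K = \frac{32}{3}$ ($K = -4 + \frac{13 - -31}{3} = -4 + \frac{13 + 31}{3} = -4 + \frac{1}{3} \cdot 44 = -4 + \frac{44}{3} = \frac{32}{3} \approx 10.667$)
$x{\left(z \right)} = -48 - z$ ($x{\left(z \right)} = 9 - \left(z + 57\right) = 9 - \left(57 + z\right) = -48 - z$)
$O = -162853300$ ($O = \left(\left(2 - \frac{4}{7}\right) - 11295\right) \left(\left(-48 - -46\right) + 14422\right) = \left(\left(2 - \frac{4}{7}\right) - 11295\right) \left(\left(-48 + 46\right) + 14422\right) = \left(\frac{10}{7} - 11295\right) \left(-2 + 14422\right) = \left(- \frac{79055}{7}\right) 14420 = -162853300$)
$K 287 - O = \frac{32}{3} \cdot 287 - -162853300 = \frac{9184}{3} + 162853300 = \frac{488569084}{3}$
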